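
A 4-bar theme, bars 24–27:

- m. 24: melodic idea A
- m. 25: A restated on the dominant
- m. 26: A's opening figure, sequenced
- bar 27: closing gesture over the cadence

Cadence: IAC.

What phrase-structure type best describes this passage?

sentence

Basic idea (bar 24) + its repetition (bar 25) form the presentation; fragmentation and cadence (measures 26–27) form the continuation — the 4-bar whole is a sentence.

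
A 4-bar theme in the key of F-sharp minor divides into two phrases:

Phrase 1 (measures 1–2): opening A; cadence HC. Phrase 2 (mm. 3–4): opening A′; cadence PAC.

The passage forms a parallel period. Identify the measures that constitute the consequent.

The antecedent is the phrase ending with the weaker cadence (half cadence, phrase 1) and the consequent the one ending more conclusively (perfect authentic cadence, phrase 2); the consequent is mm. 3-4.

measures 3–4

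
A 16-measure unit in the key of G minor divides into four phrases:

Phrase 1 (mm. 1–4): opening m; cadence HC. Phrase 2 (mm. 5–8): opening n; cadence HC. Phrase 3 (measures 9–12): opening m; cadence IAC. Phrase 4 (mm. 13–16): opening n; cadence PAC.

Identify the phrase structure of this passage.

Four phrases in two halves: the first half (measures 1–8) ends with a half cadence, the second (measures 9–16) with a perfect authentic cadence — a large antecedent–consequent pair, i.e. a double period.
Phrase 3 begins with the same material as phrase 1, making it parallel.

parallel double period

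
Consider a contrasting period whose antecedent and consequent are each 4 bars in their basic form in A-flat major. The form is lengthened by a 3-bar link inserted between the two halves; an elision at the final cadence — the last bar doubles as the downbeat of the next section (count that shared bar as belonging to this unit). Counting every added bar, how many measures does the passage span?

Basic contrasting period: 4 + 4 = 8 bars.
8 (basic form) + 3 (link) = 11.
The elision shares a bar with the next section but does not change this unit's count.

11 measures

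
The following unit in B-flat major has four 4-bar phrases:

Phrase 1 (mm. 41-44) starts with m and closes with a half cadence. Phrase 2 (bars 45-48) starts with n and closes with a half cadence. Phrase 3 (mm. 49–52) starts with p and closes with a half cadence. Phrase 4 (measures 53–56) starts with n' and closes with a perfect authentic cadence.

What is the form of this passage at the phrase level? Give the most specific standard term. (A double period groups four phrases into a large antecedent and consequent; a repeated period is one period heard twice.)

contrasting double period

Four phrases in two halves: the first half (measures 41-48) ends with a half cadence, the second (mm. 49–56) with a perfect authentic cadence — a large antecedent–consequent pair, i.e. a double period.
Phrase 3 begins with different material from phrase 1, making it contrasting.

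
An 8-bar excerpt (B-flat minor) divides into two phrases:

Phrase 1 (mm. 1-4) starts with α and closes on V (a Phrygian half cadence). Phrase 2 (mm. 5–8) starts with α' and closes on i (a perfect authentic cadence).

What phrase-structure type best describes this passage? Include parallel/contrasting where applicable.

parallel period

Phrase 1 ends with a Phrygian half cadence (weaker) and phrase 2 with a perfect authentic cadence (stronger): antecedent + consequent = a period.
The two phrases open with the same material (α / α'), so the period is parallel.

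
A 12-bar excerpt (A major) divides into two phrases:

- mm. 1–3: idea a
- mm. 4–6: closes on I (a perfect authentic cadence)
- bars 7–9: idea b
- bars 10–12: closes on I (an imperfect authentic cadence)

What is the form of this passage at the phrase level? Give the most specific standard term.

The second phrase closes with an imperfect authentic cadence, which is not stronger than the first phrase's perfect authentic cadence; without a weak→strong cadential pair there is no antecedent–consequent relationship, so this is a phrase group rather than a period.

phrase group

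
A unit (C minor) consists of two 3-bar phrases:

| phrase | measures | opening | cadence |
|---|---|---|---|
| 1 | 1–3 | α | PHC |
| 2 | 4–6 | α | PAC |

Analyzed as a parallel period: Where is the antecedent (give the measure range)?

The antecedent is the phrase ending with the weaker cadence (Phrygian half cadence, phrase 1) and the consequent the one ending more conclusively (perfect authentic cadence, phrase 2); the antecedent is mm. 1–3.

measures 1–3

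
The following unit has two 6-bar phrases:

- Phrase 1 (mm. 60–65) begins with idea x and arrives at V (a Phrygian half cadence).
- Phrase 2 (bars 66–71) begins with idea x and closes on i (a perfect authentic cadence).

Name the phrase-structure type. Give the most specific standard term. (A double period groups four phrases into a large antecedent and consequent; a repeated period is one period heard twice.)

Phrase 1 ends with a Phrygian half cadence (weaker) and phrase 2 with a perfect authentic cadence (stronger): antecedent + consequent = a period.
The two phrases open with the same material (x / x), so the period is parallel.

parallel period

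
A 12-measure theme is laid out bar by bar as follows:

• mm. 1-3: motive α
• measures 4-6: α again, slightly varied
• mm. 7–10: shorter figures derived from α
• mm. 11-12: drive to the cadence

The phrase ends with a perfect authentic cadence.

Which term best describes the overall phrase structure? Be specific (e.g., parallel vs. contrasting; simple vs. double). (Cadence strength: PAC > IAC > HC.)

sentence

Basic idea (mm. 1–3) + its repetition (bars 4–6) form the presentation; fragmentation and cadence (bars 7-12) form the continuation — the 12-bar whole is a sentence.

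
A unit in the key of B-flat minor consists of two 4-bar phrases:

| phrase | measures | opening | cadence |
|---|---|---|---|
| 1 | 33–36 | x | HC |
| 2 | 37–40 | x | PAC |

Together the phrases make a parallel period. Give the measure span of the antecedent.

measures 33–36

The phrase ending with the weaker cadence (half cadence) is the antecedent; the one ending more conclusively (perfect authentic cadence) is the consequent. The antecedent is measures 33–36.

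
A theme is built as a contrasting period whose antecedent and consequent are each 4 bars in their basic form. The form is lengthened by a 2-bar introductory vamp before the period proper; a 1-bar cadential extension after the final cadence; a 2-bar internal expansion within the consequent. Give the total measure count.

Basic contrasting period: 4 + 4 = 8 bars.
8 (basic form) + 2 (introduction) + 1 (cadential extension) + 2 (internal expansion) = 13.

13 measures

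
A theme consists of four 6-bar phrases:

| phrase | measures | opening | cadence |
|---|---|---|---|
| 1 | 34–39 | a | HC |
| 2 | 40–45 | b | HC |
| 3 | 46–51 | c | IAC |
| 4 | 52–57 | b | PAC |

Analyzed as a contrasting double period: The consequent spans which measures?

measures 46–57

In a double period the four phrases pair into a large antecedent (phrases 1–2, ending half cadence) and a large consequent (phrases 3–4, ending perfect authentic cadence). The consequent spans bars 46-57.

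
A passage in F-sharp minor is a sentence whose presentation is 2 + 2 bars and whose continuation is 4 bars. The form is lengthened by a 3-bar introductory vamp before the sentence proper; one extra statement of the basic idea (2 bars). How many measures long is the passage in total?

13 measures

Basic sentence: 2 + 2 + 4 = 8 bars.
8 (basic form) + 3 (introduction) + 2 (extra statement) = 13.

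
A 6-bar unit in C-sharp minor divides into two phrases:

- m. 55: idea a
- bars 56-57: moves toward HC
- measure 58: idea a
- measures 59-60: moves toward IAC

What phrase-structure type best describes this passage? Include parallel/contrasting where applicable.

Phrase 1 ends with a half cadence (weaker) and phrase 2 with an imperfect authentic cadence (stronger): antecedent + consequent = a period.
The two phrases open with the same material (a / a), so the period is parallel.

parallel period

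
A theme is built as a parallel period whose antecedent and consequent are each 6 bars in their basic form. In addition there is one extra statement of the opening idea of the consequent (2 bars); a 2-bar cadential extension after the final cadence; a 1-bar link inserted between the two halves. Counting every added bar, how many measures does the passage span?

17 measures

Basic parallel period: 6 + 6 = 12 bars.
12 (basic form) + 2 (extra statement) + 2 (cadential extension) + 1 (link) = 17.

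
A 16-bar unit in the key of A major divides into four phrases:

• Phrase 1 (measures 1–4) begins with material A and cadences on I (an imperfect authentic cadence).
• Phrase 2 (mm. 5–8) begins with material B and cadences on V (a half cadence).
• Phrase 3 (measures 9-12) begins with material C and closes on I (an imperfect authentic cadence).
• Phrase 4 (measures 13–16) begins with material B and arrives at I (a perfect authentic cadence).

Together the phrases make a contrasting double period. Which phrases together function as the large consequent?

phrases 3 and 4

In a double period the first pair of phrases (ending half cadence) is the large antecedent and the second pair (ending perfect authentic cadence) is the large consequent; the consequent is phrases 3 and 4.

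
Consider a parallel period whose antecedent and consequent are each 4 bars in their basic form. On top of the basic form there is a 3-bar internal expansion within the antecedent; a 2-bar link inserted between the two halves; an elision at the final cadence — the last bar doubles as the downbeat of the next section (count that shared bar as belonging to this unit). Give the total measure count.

13 measures

Basic parallel period: 4 + 4 = 8 bars.
8 (basic form) + 3 (internal expansion) + 2 (link) = 13.
The elision shares a bar with the next section but does not change this unit's count.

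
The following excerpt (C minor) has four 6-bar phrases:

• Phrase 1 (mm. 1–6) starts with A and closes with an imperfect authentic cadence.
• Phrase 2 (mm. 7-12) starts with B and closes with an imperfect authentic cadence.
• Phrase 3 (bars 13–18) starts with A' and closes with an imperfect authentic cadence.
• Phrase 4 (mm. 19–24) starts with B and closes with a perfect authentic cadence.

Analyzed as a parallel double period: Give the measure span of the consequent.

measures 13–24

In a double period the four phrases pair into a large antecedent (phrases 1–2, ending imperfect authentic cadence) and a large consequent (phrases 3–4, ending perfect authentic cadence). The consequent spans bars 13–24.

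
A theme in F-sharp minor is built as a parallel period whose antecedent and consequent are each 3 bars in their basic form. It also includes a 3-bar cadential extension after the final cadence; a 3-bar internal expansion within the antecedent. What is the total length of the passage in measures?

Basic parallel period: 3 + 3 = 6 bars.
6 (basic form) + 3 (cadential extension) + 3 (internal expansion) = 12.

12 measures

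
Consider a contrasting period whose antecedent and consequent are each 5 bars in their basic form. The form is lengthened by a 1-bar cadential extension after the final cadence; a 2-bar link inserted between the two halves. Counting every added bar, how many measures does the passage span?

Basic contrasting period: 5 + 5 = 10 bars.
10 (basic form) + 1 (cadential extension) + 2 (link) = 13.

13 measures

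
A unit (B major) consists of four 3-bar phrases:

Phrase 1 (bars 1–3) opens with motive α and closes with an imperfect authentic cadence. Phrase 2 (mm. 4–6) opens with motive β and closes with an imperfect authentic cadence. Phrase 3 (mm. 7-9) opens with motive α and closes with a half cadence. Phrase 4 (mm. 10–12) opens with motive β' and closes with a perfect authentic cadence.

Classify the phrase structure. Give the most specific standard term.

parallel double period

Four phrases in two halves: the first half (mm. 1–6) ends with an imperfect authentic cadence, the second (bars 7–12) with a perfect authentic cadence — a large antecedent–consequent pair, i.e. a double period.
Phrase 3 begins with the same material as phrase 1, making it parallel.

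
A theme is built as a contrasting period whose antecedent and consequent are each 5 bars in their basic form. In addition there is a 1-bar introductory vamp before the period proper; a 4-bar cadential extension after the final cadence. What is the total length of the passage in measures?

Basic contrasting period: 5 + 5 = 10 bars.
10 (basic form) + 1 (introduction) + 4 (cadential extension) = 15.

15 measures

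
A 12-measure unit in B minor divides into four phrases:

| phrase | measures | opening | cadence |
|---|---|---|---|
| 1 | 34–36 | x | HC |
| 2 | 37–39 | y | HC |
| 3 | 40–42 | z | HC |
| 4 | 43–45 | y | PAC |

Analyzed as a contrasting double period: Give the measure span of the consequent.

In a double period the four phrases pair into a large antecedent (phrases 1–2, ending half cadence) and a large consequent (phrases 3–4, ending perfect authentic cadence). The consequent spans mm. 40-45.

measures 40–45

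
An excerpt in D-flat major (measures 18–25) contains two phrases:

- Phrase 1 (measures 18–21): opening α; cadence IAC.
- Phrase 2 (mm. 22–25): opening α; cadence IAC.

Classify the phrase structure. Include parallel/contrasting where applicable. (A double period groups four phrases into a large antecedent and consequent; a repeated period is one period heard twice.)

Both phrases have the same opening (α) and the same cadence (imperfect authentic cadence): the second is a restatement, not a consequent, so this is a repeated phrase rather than a period.

repeated phrase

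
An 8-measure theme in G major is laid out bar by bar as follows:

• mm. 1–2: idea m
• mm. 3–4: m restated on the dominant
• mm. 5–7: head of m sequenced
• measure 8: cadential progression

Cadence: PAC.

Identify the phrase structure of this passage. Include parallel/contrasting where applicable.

Basic idea (mm. 1–2) + its repetition (bars 3–4) form the presentation; fragmentation and cadence (bars 5–8) form the continuation — the 8-bar whole is a sentence.

sentence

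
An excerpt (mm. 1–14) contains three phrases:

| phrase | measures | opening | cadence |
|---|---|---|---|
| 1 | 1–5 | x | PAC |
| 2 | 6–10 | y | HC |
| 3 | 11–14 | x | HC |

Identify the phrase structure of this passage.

The final phrase closes with a half cadence, which is not stronger than the preceding half cadence; the 3 phrases lack an overall antecedent–consequent design and so form a phrase group.

phrase group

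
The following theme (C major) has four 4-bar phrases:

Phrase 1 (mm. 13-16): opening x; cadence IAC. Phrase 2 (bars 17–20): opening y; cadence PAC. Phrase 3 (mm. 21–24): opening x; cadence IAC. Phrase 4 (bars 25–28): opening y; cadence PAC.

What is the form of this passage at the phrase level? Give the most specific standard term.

The cadence pattern IAC–PAC–IAC–PAC is weak–strong twice, and phrases 3–4 restate phrases 1–2: a period heard twice, not a double period (which would end weakly at phrase 2).

repeated period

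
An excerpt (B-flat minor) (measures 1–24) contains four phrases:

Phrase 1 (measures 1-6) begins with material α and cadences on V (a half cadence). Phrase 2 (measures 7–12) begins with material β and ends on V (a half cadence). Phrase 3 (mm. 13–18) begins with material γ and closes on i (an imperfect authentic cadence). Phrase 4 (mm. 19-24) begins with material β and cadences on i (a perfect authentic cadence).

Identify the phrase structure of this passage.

Four phrases in two halves: the first half (bars 1–12) ends with a half cadence, the second (mm. 13–24) with a perfect authentic cadence — a large antecedent–consequent pair, i.e. a double period.
Phrase 3 begins with different material from phrase 1, making it contrasting.

contrasting double period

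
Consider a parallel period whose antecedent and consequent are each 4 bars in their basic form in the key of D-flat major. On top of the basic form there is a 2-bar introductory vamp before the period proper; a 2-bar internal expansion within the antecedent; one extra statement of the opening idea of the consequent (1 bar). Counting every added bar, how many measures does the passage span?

13 measures

Basic parallel period: 4 + 4 = 8 bars.
8 (basic form) + 2 (introduction) + 2 (internal expansion) + 1 (extra statement) = 13.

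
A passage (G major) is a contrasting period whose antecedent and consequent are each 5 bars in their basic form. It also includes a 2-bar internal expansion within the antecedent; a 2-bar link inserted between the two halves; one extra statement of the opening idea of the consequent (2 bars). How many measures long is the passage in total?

16 measures

Basic contrasting period: 5 + 5 = 10 bars.
10 (basic form) + 2 (internal expansion) + 2 (link) + 2 (extra statement) = 16.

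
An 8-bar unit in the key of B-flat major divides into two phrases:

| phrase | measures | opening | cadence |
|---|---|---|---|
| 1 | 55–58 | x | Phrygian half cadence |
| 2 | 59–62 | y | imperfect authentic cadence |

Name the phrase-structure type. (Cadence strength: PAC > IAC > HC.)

contrasting period

Phrase 1 ends with a Phrygian half cadence (weaker) and phrase 2 with an imperfect authentic cadence (stronger): antecedent + consequent = a period.
The two phrases open with different material (x / y), so the period is contrasting.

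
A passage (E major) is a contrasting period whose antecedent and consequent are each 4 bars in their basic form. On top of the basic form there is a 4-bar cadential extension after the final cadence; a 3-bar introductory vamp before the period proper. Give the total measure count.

Basic contrasting period: 4 + 4 = 8 bars.
8 (basic form) + 4 (cadential extension) + 3 (introduction) = 15.

15 measures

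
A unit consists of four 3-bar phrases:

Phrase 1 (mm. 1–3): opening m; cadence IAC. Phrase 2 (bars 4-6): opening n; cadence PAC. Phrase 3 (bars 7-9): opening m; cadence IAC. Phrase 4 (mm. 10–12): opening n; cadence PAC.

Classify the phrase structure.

The cadence pattern IAC–PAC–IAC–PAC is weak–strong twice, and phrases 3–4 restate phrases 1–2: a period heard twice, not a double period (which would end weakly at phrase 2).

repeated period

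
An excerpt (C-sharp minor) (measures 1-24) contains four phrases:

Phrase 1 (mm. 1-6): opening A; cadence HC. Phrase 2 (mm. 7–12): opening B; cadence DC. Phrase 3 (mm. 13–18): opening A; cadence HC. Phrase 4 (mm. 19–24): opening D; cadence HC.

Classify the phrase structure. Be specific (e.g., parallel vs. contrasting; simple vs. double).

Phrase 4 ends with a half cadence, no stronger than phrase 2's deceptive cadence, so the four phrases do not form a double period; nor do phrases 3–4 duplicate 1–2, so it is not a repeated period. With no phrase reaching a conclusive cadence, the passage is a phrase group.

phrase group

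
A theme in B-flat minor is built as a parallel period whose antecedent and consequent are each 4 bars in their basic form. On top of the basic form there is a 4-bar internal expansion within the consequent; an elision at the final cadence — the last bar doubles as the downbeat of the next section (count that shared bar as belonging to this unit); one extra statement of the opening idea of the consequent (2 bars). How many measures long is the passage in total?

14 measures

Basic parallel period: 4 + 4 = 8 bars.
8 (basic form) + 4 (internal expansion) + 2 (extra statement) = 14.
The elision shares a bar with the next section but does not change this unit's count.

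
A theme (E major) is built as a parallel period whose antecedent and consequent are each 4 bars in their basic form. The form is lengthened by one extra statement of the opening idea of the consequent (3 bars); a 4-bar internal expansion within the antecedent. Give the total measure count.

Basic parallel period: 4 + 4 = 8 bars.
8 (basic form) + 3 (extra statement) + 4 (internal expansion) = 15.

15 measures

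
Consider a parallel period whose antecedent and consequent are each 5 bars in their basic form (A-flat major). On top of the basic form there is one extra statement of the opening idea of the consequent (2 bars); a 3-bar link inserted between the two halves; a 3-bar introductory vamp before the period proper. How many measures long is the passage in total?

18 measures

Basic parallel period: 5 + 5 = 10 bars.
10 (basic form) + 2 (extra statement) + 3 (link) + 3 (introduction) = 18.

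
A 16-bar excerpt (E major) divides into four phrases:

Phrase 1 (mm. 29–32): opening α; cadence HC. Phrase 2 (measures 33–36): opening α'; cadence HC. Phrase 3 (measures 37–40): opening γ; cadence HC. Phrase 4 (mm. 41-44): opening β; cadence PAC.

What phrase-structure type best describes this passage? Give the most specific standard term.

contrasting double period

Four phrases in two halves: the first half (mm. 29–36) ends with a half cadence, the second (measures 37–44) with a perfect authentic cadence — a large antecedent–consequent pair, i.e. a double period.
Phrase 3 begins with different material from phrase 1, making it contrasting.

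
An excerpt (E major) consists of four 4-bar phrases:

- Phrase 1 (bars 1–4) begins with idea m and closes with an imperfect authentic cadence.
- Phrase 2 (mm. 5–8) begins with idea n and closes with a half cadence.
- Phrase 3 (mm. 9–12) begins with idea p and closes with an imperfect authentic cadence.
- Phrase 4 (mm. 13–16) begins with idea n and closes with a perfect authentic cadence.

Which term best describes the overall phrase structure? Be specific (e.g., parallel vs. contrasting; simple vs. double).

contrasting double period

Four phrases in two halves: the first half (mm. 1–8) ends with a half cadence, the second (mm. 9–16) with a perfect authentic cadence — a large antecedent–consequent pair, i.e. a double period.
Phrase 3 begins with different material from phrase 1, making it contrasting.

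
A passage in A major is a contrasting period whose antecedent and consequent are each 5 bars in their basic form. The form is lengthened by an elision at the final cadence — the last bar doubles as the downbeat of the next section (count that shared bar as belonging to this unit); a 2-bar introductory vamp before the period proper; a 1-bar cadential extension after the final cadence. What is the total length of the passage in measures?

13 measures

Basic contrasting period: 5 + 5 = 10 bars.
10 (basic form) + 2 (introduction) + 1 (cadential extension) = 13.
The elision shares a bar with the next section but does not change this unit's count.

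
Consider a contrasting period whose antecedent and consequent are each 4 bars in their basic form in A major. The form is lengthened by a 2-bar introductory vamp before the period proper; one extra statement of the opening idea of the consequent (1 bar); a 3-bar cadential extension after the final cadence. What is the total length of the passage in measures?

Basic contrasting period: 4 + 4 = 8 bars.
8 (basic form) + 2 (introduction) + 1 (extra statement) + 3 (cadential extension) = 14.

14 measures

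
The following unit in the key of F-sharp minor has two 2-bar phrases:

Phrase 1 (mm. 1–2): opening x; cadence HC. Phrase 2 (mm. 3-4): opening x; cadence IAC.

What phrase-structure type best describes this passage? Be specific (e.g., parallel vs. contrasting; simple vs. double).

parallel period

Phrase 1 ends with a half cadence (weaker) and phrase 2 with an imperfect authentic cadence (stronger): antecedent + consequent = a period.
The two phrases open with the same material (x / x), so the period is parallel.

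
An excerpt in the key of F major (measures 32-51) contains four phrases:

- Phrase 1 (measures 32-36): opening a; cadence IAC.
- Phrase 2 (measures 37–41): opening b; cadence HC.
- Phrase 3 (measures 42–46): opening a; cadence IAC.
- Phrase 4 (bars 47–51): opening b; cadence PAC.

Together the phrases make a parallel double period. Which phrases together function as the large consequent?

phrases 3 and 4

In a double period the first pair of phrases (ending half cadence) is the large antecedent and the second pair (ending perfect authentic cadence) is the large consequent; the consequent is phrases 3 and 4.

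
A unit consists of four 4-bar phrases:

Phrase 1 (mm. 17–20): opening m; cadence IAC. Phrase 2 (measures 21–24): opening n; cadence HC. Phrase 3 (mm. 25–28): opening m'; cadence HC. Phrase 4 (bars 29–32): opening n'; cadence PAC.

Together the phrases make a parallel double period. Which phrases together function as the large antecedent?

In a double period the first pair of phrases (ending half cadence) is the large antecedent and the second pair (ending perfect authentic cadence) is the large consequent; the antecedent is phrases 1 and 2.

phrases 1 and 2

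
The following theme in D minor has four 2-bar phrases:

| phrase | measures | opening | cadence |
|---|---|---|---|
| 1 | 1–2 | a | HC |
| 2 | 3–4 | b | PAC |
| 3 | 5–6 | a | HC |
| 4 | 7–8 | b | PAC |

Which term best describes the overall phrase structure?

repeated period

The cadence pattern HC–PAC–HC–PAC is weak–strong twice, and phrases 3–4 restate phrases 1–2: a period heard twice, not a double period (which would end weakly at phrase 2).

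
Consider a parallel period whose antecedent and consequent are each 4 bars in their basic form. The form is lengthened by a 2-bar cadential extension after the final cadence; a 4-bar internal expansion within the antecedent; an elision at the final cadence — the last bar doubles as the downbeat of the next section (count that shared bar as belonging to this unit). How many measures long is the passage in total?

Basic parallel period: 4 + 4 = 8 bars.
8 (basic form) + 2 (cadential extension) + 4 (internal expansion) = 14.
The elision shares a bar with the next section but does not change this unit's count.

14 measures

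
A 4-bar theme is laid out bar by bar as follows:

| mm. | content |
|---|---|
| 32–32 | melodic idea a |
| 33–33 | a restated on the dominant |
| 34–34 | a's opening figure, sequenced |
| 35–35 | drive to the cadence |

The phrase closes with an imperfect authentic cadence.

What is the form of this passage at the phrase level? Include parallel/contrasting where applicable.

Basic idea (measure 32) + its repetition (measure 33) form the presentation; fragmentation and cadence (mm. 34–35) form the continuation — the 4-bar whole is a sentence.

sentence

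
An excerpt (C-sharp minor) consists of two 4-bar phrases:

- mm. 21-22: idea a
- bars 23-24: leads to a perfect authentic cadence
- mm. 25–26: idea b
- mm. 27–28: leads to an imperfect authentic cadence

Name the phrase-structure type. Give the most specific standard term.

phrase group

The second phrase closes with an imperfect authentic cadence, which is not stronger than the first phrase's perfect authentic cadence; without a weak→strong cadential pair there is no antecedent–consequent relationship, so this is a phrase group rather than a period.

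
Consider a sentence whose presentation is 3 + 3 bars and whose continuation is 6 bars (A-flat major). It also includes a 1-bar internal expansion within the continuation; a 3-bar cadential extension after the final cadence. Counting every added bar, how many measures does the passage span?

Basic sentence: 3 + 3 + 6 = 12 bars.
12 (basic form) + 1 (internal expansion) + 3 (cadential extension) = 16.

16 measures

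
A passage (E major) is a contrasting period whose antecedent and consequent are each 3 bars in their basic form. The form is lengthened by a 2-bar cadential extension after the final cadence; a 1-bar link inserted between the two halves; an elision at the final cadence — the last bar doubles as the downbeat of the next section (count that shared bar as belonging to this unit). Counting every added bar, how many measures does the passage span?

Basic contrasting period: 3 + 3 = 6 bars.
6 (basic form) + 2 (cadential extension) + 1 (link) = 9.
The elision shares a bar with the next section but does not change this unit's count.

9 measures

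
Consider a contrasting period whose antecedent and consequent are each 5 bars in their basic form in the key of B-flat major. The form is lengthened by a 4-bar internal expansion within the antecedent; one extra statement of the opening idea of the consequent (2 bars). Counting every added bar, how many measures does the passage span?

16 measures

Basic contrasting period: 5 + 5 = 10 bars.
10 (basic form) + 4 (internal expansion) + 2 (extra statement) = 16.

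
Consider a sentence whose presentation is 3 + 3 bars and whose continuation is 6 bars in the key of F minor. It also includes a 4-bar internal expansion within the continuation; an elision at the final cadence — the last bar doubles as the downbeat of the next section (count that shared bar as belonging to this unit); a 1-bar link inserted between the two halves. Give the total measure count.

17 measures

Basic sentence: 3 + 3 + 6 = 12 bars.
12 (basic form) + 4 (internal expansion) + 1 (link) = 17.
The elision shares a bar with the next section but does not change this unit's count.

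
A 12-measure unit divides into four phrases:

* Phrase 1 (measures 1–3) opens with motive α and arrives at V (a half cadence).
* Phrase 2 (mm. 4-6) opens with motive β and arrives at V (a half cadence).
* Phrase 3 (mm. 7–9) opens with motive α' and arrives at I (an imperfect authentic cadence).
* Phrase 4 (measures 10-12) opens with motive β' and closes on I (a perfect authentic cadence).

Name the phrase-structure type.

Four phrases in two halves: the first half (measures 1–6) ends with a half cadence, the second (measures 7–12) with a perfect authentic cadence — a large antecedent–consequent pair, i.e. a double period.
Phrase 3 begins with the same material as phrase 1, making it parallel.

parallel double period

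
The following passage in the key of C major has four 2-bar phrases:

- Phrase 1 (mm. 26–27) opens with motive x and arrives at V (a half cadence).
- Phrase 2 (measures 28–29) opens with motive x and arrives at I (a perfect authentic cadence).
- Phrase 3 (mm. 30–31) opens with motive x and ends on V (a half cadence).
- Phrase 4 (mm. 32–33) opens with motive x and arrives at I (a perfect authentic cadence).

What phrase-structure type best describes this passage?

repeated period

The cadence pattern HC–PAC–HC–PAC is weak–strong twice, and phrases 3–4 restate phrases 1–2: a period heard twice, not a double period (which would end weakly at phrase 2).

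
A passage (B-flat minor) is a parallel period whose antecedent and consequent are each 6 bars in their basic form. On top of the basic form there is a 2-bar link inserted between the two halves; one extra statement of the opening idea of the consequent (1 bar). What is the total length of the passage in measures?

Basic parallel period: 6 + 6 = 12 bars.
12 (basic form) + 2 (link) + 1 (extra statement) = 15.

15 measures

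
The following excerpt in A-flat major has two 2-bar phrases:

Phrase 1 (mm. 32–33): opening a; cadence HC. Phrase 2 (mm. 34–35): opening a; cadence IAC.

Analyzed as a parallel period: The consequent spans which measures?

The antecedent is the phrase ending with the weaker cadence (half cadence, phrase 1) and the consequent the one ending more conclusively (imperfect authentic cadence, phrase 2); the consequent is measures 34–35.

measures 34–35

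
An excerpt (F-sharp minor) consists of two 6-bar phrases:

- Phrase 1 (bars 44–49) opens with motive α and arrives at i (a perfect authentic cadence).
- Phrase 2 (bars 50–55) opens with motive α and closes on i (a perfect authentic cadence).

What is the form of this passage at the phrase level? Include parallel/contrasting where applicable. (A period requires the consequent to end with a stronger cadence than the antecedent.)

Both phrases have the same opening (α) and the same cadence (perfect authentic cadence): the second is a restatement, not a consequent, so this is a repeated phrase rather than a period.

repeated phrase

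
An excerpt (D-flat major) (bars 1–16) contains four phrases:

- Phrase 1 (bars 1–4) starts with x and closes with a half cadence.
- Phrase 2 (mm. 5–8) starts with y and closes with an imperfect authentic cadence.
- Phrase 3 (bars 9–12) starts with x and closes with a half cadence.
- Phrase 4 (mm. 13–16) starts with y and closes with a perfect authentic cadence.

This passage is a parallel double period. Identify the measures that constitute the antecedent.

measures 1–8

In a double period the four phrases pair into a large antecedent (phrases 1–2, ending imperfect authentic cadence) and a large consequent (phrases 3–4, ending perfect authentic cadence). The antecedent spans mm. 1-8.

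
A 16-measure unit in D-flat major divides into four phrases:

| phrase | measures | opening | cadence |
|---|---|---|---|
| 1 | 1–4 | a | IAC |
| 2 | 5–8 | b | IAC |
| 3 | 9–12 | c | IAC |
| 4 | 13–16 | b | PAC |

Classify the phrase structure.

Four phrases in two halves: the first half (measures 1–8) ends with an imperfect authentic cadence, the second (measures 9-16) with a perfect authentic cadence — a large antecedent–consequent pair, i.e. a double period.
Phrase 3 begins with different material from phrase 1, making it contrasting.

contrasting double period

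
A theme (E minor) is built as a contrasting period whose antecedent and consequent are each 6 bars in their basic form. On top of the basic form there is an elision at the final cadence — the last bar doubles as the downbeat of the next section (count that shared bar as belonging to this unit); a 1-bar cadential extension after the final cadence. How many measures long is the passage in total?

13 measures

Basic contrasting period: 6 + 6 = 12 bars.
12 (basic form) + 1 (cadential extension) = 13.
The elision shares a bar with the next section but does not change this unit's count.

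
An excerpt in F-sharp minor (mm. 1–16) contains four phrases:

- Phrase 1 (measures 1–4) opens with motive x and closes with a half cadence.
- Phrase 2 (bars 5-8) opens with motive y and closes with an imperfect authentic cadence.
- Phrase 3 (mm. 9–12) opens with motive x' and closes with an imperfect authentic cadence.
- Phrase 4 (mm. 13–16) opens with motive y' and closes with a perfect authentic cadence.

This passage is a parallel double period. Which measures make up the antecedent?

In a double period the four phrases pair into a large antecedent (phrases 1–2, ending imperfect authentic cadence) and a large consequent (phrases 3–4, ending perfect authentic cadence). The antecedent spans measures 1–8.

measures 1–8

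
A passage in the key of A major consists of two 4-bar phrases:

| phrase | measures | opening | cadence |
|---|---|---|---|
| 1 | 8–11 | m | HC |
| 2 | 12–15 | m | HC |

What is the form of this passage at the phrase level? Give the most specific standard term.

repeated phrase

Both phrases have the same opening (m) and the same cadence (half cadence): the second is a restatement, not a consequent, so this is a repeated phrase rather than a period.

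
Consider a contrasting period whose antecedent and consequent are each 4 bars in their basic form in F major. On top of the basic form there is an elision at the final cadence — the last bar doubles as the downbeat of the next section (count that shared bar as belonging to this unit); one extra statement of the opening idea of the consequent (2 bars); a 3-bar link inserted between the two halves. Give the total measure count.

13 measures

Basic contrasting period: 4 + 4 = 8 bars.
8 (basic form) + 2 (extra statement) + 3 (link) = 13.
The elision shares a bar with the next section but does not change this unit's count.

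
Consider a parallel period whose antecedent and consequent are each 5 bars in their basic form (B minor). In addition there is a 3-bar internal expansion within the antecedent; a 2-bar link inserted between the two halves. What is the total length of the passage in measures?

15 measures

Basic parallel period: 5 + 5 = 10 bars.
10 (basic form) + 3 (internal expansion) + 2 (link) = 15.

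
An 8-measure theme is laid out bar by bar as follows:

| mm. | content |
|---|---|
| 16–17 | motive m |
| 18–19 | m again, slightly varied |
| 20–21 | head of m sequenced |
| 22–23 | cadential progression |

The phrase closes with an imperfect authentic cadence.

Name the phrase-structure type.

Basic idea (bars 16–17) + its repetition (mm. 18–19) form the presentation; fragmentation and cadence (mm. 20–23) form the continuation — the 8-bar whole is a sentence.

sentence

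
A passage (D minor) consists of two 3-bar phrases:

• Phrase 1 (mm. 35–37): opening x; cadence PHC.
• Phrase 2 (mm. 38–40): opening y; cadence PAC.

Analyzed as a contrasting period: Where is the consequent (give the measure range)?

The antecedent is the phrase ending with the weaker cadence (Phrygian half cadence, phrase 1) and the consequent the one ending more conclusively (perfect authentic cadence, phrase 2); the consequent is mm. 38-40.

measures 38–40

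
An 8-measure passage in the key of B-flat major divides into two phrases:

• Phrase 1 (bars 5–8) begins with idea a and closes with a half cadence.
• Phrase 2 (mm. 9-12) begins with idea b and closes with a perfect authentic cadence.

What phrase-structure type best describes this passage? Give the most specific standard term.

Phrase 1 ends with a half cadence (weaker) and phrase 2 with a perfect authentic cadence (stronger): antecedent + consequent = a period.
The two phrases open with different material (a / b), so the period is contrasting.

contrasting period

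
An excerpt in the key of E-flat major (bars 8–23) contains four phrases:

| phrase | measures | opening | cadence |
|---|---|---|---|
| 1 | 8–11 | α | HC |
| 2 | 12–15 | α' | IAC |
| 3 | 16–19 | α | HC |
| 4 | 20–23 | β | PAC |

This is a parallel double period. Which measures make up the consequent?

In a double period the first pair of phrases (ending imperfect authentic cadence) is the large antecedent and the second pair (ending perfect authentic cadence) is the large consequent; the consequent is measures 16–23.

measures 16–23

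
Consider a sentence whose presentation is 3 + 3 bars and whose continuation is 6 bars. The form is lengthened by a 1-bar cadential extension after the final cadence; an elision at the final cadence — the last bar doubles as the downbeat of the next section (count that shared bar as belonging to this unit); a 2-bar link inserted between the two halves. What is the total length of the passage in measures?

15 measures

Basic sentence: 3 + 3 + 6 = 12 bars.
12 (basic form) + 1 (cadential extension) + 2 (link) = 15.
The elision shares a bar with the next section but does not change this unit's count.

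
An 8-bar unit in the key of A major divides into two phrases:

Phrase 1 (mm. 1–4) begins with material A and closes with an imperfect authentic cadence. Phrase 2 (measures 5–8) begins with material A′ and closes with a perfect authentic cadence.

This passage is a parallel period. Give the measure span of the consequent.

measures 5–8

The antecedent is the phrase ending with the weaker cadence (imperfect authentic cadence, phrase 1) and the consequent the one ending more conclusively (perfect authentic cadence, phrase 2); the consequent is mm. 5–8.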